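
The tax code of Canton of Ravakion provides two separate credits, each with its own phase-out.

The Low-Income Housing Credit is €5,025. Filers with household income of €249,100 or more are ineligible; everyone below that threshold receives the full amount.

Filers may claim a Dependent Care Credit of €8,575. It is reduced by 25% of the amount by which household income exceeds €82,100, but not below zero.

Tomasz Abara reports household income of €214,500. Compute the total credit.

€5,025

Low-Income Housing Credit: €214,500 is below the €249,100 cutoff, so the full €5,025 applies.
Dependent Care Credit: 25% of the €132,400 excess over €82,100 is €33,100 ≥ base, so the credit is €0.
Total: €5,025 + €0 = €5,025.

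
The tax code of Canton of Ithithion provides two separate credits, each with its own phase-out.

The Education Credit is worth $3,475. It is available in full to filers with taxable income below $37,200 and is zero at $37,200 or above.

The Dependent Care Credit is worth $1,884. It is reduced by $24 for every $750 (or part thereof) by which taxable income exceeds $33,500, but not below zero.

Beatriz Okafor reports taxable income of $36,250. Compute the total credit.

$5,263

Education Credit: $36,250 is below the $37,200 cutoff, so the full $3,475 applies.
Dependent Care Credit: income exceeds $33,500 by $2,750, which is 4 full-or-partial $750 increments; reduction = 4 × $24 = $96, leaving $1,788.
Total: $3,475 + $1,788 = $5,263.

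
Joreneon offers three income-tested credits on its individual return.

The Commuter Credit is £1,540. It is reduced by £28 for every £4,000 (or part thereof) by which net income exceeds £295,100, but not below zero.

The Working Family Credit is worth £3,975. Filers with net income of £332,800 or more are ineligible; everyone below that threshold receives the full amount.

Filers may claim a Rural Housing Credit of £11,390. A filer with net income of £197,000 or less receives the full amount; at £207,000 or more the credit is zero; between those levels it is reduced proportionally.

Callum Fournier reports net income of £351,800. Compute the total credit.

Commuter Credit: income exceeds £295,100 by £56,700, which is 15 full-or-partial £4,000 increments; reduction = 15 × £28 = £420, leaving £1,120.
Working Family Credit: £351,800 meets or exceeds the £332,800 cutoff, so the credit is £0.
Rural Housing Credit: £351,800 is at or above £207,000, so the credit is £0.
Total: £1,120 + £0 + £0 = £1,120.

£1,120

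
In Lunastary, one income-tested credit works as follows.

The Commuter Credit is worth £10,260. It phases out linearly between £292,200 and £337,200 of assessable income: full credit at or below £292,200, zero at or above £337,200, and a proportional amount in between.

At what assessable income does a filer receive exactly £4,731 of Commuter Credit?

£4,731 is 4,731/10,260 of the full £10,260, so 5,529/10,260 of the £45,000 range has been used: income = £292,200 + £45,000 × 5,529/10,260 = £316,450.

£316,450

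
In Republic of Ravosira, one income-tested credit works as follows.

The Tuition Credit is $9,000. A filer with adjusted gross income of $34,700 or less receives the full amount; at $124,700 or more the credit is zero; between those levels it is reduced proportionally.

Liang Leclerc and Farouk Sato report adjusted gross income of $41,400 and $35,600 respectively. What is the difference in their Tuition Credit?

$580

Liang ($41,400): Tuition Credit: $41,400 is $6,700 into a $90,000 phase-out range, leaving 83,300/90,000 of the credit: $9,000 × 83,300/90,000 = $8,330.
Farouk ($35,600): Tuition Credit: $35,600 is $900 into a $90,000 phase-out range, leaving 89,100/90,000 of the credit: $9,000 × 89,100/90,000 = $8,910.
Difference: |$8,330 − $8,910| = $580.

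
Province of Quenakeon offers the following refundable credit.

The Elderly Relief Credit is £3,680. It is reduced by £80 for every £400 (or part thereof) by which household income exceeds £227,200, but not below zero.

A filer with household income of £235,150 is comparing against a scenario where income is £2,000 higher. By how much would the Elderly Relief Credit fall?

At £235,150 — income exceeds £227,200 by £7,950, which is 20 full-or-partial £400 increments; reduction = 20 × £80 = £1,600, leaving £2,080.
At £237,150 — income exceeds £227,200 by £9,950, which is 25 full-or-partial £400 increments; reduction = 25 × £80 = £2,000, leaving £1,680.
Lost: £2,080 − £1,680 = £400.

£400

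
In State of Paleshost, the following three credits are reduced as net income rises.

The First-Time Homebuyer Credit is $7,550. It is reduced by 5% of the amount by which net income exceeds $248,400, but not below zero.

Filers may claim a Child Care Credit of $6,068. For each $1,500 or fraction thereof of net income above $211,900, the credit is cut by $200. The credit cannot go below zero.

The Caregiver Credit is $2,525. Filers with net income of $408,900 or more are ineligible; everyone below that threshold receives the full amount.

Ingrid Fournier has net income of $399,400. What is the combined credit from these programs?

First-Time Homebuyer Credit: 5% of the $151,000 excess over $248,400 is $7,550 ≥ base, so the credit is $0.
Child Care Credit: income exceeds $211,900 by $187,500 → 125 increments × $200 = $25,000 ≥ base, so the credit is $0.
Caregiver Credit: $399,400 is below the $408,900 cutoff, so the full $2,525 applies.
Total: $0 + $0 + $2,525 = $2,525.

$2,525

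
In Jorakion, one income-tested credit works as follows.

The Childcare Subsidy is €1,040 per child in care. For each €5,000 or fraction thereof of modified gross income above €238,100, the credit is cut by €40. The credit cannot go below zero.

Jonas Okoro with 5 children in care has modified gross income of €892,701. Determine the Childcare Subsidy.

€0

Childcare Subsidy: base = 5 × €1,040 = €5,200. income exceeds €238,100 by €654,601 → 131 increments × €40 = €5,240 ≥ base, so the credit is €0.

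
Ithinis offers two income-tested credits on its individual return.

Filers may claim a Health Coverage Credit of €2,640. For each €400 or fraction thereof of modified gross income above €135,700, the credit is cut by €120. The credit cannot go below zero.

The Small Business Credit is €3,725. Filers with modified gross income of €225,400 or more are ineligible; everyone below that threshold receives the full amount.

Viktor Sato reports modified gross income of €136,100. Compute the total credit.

€6,245

Health Coverage Credit: income exceeds €135,700 by €400, which is 1 full-or-partial €400 increment; reduction = 1 × €120 = €120, leaving €2,520.
Small Business Credit: €136,100 is below the €225,400 cutoff, so the full €3,725 applies.
Total: €2,520 + €3,725 = €6,245.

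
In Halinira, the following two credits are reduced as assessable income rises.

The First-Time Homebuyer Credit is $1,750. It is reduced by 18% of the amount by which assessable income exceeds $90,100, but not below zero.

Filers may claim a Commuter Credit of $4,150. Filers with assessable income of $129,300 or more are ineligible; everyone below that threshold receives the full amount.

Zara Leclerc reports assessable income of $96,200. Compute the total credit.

First-Time Homebuyer Credit: 18% of the $6,100 excess over $90,100 is $1,098; credit = $1,750 − $1,098 = $652.
Commuter Credit: $96,200 is below the $129,300 cutoff, so the full $4,150 applies.
Total: $652 + $4,150 = $4,802.

$4,802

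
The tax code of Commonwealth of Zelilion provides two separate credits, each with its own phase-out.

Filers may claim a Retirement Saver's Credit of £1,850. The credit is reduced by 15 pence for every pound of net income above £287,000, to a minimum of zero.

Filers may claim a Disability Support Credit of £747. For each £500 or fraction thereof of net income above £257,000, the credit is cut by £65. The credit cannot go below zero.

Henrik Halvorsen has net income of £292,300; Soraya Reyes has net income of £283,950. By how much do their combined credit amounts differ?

£795

Henrik (£292,300): Retirement Saver's Credit: 15% of the £5,300 excess over £287,000 is £795; credit = £1,850 − £795 = £1,055. Disability Support Credit: income exceeds £257,000 by £35,300 → 71 increments × £65 = £4,615 ≥ base, so the credit is £0. total £1,055 + £0 = £1,055
Soraya (£283,950): Retirement Saver's Credit: £283,950 is at or below the £287,000 threshold, so the full £1,850 applies. Disability Support Credit: income exceeds £257,000 by £26,950 → 54 increments × £65 = £3,510 ≥ base, so the credit is £0. total £1,850 + £0 = £1,850
Difference: |£1,055 − £1,850| = £795.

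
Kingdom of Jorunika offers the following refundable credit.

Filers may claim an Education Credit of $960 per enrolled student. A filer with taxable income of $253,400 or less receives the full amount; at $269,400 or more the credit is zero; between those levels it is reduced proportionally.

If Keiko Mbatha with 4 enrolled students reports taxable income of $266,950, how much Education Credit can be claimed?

Education Credit: base = 4 × $960 = $3,840. $266,950 is $13,550 into a $16,000 phase-out range, leaving 2,450/16,000 of the credit: $3,840 × 2,450/16,000 = $588.

$588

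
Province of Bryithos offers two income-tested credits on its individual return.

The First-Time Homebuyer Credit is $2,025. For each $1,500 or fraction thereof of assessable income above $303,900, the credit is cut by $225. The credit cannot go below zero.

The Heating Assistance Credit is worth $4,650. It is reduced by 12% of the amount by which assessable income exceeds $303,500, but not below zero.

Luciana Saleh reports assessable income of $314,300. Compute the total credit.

$3,804

First-Time Homebuyer Credit: income exceeds $303,900 by $10,400, which is 7 full-or-partial $1,500 increments; reduction = 7 × $225 = $1,575, leaving $450.
Heating Assistance Credit: 12% of the $10,800 excess over $303,500 is $1,296; credit = $4,650 − $1,296 = $3,354.
Total: $450 + $3,354 = $3,804.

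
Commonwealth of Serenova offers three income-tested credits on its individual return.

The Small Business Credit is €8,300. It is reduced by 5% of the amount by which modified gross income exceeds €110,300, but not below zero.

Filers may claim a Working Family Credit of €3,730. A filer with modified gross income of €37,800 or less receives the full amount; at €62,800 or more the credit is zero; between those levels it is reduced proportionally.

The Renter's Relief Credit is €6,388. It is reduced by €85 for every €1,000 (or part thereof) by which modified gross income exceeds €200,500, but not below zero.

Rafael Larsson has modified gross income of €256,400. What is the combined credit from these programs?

€2,623

Small Business Credit: 5% of the €146,100 excess over €110,300 is €7,305; credit = €8,300 − €7,305 = €995.
Working Family Credit: €256,400 is at or above €62,800, so the credit is €0.
Renter's Relief Credit: income exceeds €200,500 by €55,900, which is 56 full-or-partial €1,000 increments; reduction = 56 × €85 = €4,760, leaving €1,628.
Total: €995 + €0 + €1,628 = €2,623.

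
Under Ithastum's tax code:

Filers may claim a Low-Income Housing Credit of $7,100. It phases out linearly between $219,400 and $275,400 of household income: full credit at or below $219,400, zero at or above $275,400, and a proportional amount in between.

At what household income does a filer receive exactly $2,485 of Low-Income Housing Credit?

$2,485 is 2,485/7,100 of the full $7,100, so 4,615/7,100 of the $56,000 range has been used: income = $219,400 + $56,000 × 4,615/7,100 = $255,800.

$255,800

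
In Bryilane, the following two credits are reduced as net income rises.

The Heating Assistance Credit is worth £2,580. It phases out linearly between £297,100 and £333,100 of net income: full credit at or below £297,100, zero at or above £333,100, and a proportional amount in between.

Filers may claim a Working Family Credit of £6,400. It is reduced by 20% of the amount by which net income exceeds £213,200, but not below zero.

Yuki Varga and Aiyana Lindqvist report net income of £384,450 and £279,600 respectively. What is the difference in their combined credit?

£2,580

Yuki (£384,450): Heating Assistance Credit: £384,450 is at or above £333,100, so the credit is £0. Working Family Credit: 20% of the £171,250 excess over £213,200 is £34,250 ≥ base, so the credit is £0. total £0 + £0 = £0
Aiyana (£279,600): Heating Assistance Credit: £279,600 is at or below the £297,100 threshold, so the full £2,580 applies. Working Family Credit: 20% of the £66,400 excess over £213,200 is £13,280 ≥ base, so the credit is £0. total £2,580 + £0 = £2,580
Difference: |£0 − £2,580| = £2,580.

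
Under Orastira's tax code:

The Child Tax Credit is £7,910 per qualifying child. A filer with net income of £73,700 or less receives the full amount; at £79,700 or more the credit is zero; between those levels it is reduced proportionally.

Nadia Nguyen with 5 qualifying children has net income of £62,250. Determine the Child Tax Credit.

Child Tax Credit: base = 5 × £7,910 = £39,550. £62,250 is at or below the £73,700 threshold, so the full £39,550 applies.

£39,550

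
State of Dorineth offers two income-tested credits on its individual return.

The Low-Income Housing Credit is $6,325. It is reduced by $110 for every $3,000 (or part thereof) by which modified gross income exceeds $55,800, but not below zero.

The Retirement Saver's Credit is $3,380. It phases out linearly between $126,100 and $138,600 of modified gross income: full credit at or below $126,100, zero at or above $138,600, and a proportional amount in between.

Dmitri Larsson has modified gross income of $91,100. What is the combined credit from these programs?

Low-Income Housing Credit: income exceeds $55,800 by $35,300, which is 12 full-or-partial $3,000 increments; reduction = 12 × $110 = $1,320, leaving $5,005.
Retirement Saver's Credit: $91,100 is at or below the $126,100 threshold, so the full $3,380 applies.
Total: $5,005 + $3,380 = $8,385.

$8,385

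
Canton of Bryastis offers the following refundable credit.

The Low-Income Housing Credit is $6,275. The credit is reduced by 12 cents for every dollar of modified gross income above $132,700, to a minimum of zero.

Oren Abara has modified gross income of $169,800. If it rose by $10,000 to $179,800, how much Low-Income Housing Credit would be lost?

$1,200

At $169,800 — 12% of the $37,100 excess over $132,700 is $4,452; credit = $6,275 − $4,452 = $1,823.
At $179,800 — 12% of the $47,100 excess over $132,700 is $5,652; credit = $6,275 − $5,652 = $623.
Lost: $1,823 − $623 = $1,200.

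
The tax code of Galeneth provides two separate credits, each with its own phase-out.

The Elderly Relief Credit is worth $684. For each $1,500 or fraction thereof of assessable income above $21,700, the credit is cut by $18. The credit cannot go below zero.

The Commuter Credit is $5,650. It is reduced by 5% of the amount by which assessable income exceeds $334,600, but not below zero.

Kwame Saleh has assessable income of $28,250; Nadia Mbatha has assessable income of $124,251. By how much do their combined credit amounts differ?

Kwame ($28,250): Elderly Relief Credit: income exceeds $21,700 by $6,550, which is 5 full-or-partial $1,500 increments; reduction = 5 × $18 = $90, leaving $594. Commuter Credit: $28,250 is at or below the $334,600 threshold, so the full $5,650 applies. total $594 + $5,650 = $6,244
Nadia ($124,251): Elderly Relief Credit: income exceeds $21,700 by $102,551 → 69 increments × $18 = $1,242 ≥ base, so the credit is $0. Commuter Credit: $124,251 is at or below the $334,600 threshold, so the full $5,650 applies. total $0 + $5,650 = $5,650
Difference: |$6,244 − $5,650| = $594.

$594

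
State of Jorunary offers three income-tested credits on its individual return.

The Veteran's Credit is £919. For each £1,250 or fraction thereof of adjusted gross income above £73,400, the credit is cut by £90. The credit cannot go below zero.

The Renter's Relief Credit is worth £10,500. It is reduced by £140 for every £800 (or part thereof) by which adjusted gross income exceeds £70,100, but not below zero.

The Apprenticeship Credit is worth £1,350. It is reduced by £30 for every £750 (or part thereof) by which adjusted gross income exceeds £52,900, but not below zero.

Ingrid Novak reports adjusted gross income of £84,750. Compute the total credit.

Veteran's Credit: income exceeds £73,400 by £11,350, which is 10 full-or-partial £1,250 increments; reduction = 10 × £90 = £900, leaving £19.
Renter's Relief Credit: income exceeds £70,100 by £14,650, which is 19 full-or-partial £800 increments; reduction = 19 × £140 = £2,660, leaving £7,840.
Apprenticeship Credit: income exceeds £52,900 by £31,850, which is 43 full-or-partial £750 increments; reduction = 43 × £30 = £1,290, leaving £60.
Total: £19 + £7,840 + £60 = £7,919.

£7,919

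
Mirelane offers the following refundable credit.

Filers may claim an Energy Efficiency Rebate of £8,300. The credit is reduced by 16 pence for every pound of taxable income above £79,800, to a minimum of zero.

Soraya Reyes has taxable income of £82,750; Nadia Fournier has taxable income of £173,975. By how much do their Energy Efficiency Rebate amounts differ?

£7,828

Soraya (£82,750): Energy Efficiency Rebate: 16% of the £2,950 excess over £79,800 is £472; credit = £8,300 − £472 = £7,828.
Nadia (£173,975): Energy Efficiency Rebate: 16% of the £94,175 excess over £79,800 is £15,068 ≥ base, so the credit is £0.
Difference: |£7,828 − £0| = £7,828.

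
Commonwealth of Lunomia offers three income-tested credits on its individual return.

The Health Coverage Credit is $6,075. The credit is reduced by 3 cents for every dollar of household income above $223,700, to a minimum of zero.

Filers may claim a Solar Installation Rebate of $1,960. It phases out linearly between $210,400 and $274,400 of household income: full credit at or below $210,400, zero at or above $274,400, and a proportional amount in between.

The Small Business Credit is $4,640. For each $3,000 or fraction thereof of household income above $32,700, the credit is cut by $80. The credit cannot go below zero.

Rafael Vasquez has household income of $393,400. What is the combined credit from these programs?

Health Coverage Credit: 3% of the $169,700 excess over $223,700 is $5,091; credit = $6,075 − $5,091 = $984.
Solar Installation Rebate: $393,400 is at or above $274,400, so the credit is $0.
Small Business Credit: income exceeds $32,700 by $360,700 → 121 increments × $80 = $9,680 ≥ base, so the credit is $0.
Total: $984 + $0 + $0 = $984.

$984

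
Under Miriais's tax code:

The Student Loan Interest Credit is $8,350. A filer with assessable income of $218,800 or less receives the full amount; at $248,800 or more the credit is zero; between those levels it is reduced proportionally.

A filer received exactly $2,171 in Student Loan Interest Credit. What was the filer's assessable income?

$2,171 is 2,171/8,350 of the full $8,350, so 6,179/8,350 of the $30,000 range has been used: income = $218,800 + $30,000 × 6,179/8,350 = $241,000.

$241,000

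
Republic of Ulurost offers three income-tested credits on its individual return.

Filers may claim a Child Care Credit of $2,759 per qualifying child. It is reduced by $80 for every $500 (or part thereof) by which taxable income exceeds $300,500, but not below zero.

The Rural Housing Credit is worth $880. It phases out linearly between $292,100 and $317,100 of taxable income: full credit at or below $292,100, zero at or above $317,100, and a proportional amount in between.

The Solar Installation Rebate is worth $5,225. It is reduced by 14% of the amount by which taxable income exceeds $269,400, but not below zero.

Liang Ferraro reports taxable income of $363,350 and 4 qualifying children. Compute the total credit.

Child Care Credit: base = 4 × $2,759 = $11,036. income exceeds $300,500 by $62,850, which is 126 full-or-partial $500 increments; reduction = 126 × $80 = $10,080, leaving $956.
Rural Housing Credit: $363,350 is at or above $317,100, so the credit is $0.
Solar Installation Rebate: 14% of the $93,950 excess over $269,400 is $13,153 ≥ base, so the credit is $0.
Total: $956 + $0 + $0 = $956.

$956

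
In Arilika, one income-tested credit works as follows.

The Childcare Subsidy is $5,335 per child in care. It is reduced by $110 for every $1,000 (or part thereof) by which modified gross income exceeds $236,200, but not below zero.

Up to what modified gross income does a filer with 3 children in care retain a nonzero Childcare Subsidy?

$381,200

Full credit = 3 × $5,335 = $16,005.
After 145 increments the reduction is 145 × $110 = $15,950, leaving $55; one more increment wipes it out. Increment 145 ends at excess 145 × $1,000 = $145,000, so the highest qualifying income is $236,200 + $145,000 = $381,200.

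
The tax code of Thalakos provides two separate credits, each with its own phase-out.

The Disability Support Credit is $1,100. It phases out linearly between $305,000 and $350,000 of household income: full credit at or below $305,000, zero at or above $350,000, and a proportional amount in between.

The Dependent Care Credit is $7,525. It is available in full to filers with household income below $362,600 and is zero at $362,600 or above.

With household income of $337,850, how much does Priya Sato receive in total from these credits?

Disability Support Credit: $337,850 is $32,850 into a $45,000 phase-out range, leaving 12,150/45,000 of the credit: $1,100 × 12,150/45,000 = $297.
Dependent Care Credit: $337,850 is below the $362,600 cutoff, so the full $7,525 applies.
Total: $297 + $7,525 = $7,822.

$7,822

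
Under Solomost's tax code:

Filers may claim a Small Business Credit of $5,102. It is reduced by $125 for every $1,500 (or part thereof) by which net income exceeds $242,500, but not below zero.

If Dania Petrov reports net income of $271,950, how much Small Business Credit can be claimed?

$2,602

Small Business Credit: income exceeds $242,500 by $29,450, which is 20 full-or-partial $1,500 increments; reduction = 20 × $125 = $2,500, leaving $2,602.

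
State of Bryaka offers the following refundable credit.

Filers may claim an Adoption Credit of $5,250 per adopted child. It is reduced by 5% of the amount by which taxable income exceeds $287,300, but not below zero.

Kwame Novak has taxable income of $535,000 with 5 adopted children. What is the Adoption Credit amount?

Adoption Credit: base = 5 × $5,250 = $26,250. 5% of the $247,700 excess over $287,300 is $12,385; credit = $26,250 − $12,385 = $13,865.

$13,865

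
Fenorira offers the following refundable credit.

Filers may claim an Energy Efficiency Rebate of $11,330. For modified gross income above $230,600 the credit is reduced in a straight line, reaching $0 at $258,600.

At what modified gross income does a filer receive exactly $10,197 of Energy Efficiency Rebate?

$233,400

$10,197 is 10,197/11,330 of the full $11,330, so 1,133/11,330 of the $28,000 range has been used: income = $230,600 + $28,000 × 1,133/11,330 = $233,400.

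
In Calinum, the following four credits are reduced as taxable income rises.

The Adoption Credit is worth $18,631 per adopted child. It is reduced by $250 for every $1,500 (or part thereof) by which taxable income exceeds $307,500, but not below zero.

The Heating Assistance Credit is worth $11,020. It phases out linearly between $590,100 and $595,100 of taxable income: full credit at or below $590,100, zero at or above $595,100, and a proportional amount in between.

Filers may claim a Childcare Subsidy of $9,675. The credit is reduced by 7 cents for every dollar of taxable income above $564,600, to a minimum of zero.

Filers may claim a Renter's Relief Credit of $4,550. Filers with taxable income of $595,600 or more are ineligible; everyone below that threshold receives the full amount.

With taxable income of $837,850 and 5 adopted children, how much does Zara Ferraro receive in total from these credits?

$4,655

Adoption Credit: base = 5 × $18,631 = $93,155. income exceeds $307,500 by $530,350, which is 354 full-or-partial $1,500 increments; reduction = 354 × $250 = $88,500, leaving $4,655.
Heating Assistance Credit: $837,850 is at or above $595,100, so the credit is $0.
Childcare Subsidy: 7% of the $273,250 excess over $564,600 is $19,127.50 ≥ base, so the credit is $0.
Renter's Relief Credit: $837,850 meets or exceeds the $595,600 cutoff, so the credit is $0.
Total: $4,655 + $0 + $0 + $0 = $4,655.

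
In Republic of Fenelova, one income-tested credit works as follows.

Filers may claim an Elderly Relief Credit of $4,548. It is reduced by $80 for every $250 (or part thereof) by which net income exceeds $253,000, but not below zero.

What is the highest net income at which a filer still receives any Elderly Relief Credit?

$267,000

After 56 increments the reduction is 56 × $80 = $4,480, leaving $68; one more increment wipes it out. Increment 56 ends at excess 56 × $250 = $14,000, so the highest qualifying income is $253,000 + $14,000 = $267,000.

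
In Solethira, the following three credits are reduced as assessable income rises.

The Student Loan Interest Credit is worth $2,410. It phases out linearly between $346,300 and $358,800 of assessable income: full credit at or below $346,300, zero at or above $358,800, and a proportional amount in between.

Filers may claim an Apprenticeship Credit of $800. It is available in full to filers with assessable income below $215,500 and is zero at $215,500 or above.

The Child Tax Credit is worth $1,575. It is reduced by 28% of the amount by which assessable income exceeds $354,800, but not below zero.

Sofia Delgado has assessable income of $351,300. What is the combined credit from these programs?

Student Loan Interest Credit: $351,300 is $5,000 into a $12,500 phase-out range, leaving 7,500/12,500 of the credit: $2,410 × 7,500/12,500 = $1,446.
Apprenticeship Credit: $351,300 meets or exceeds the $215,500 cutoff, so the credit is $0.
Child Tax Credit: $351,300 is at or below the $354,800 threshold, so the full $1,575 applies.
Total: $1,446 + $0 + $1,575 = $3,021.

$3,021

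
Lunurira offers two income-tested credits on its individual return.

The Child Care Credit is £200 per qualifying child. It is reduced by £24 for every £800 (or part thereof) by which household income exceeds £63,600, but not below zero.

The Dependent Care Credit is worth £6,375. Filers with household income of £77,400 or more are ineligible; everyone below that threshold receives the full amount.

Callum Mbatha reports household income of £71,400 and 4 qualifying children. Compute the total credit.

Child Care Credit: base = 4 × £200 = £800. income exceeds £63,600 by £7,800, which is 10 full-or-partial £800 increments; reduction = 10 × £24 = £240, leaving £560.
Dependent Care Credit: £71,400 is below the £77,400 cutoff, so the full £6,375 applies.
Total: £560 + £6,375 = £6,935.

£6,935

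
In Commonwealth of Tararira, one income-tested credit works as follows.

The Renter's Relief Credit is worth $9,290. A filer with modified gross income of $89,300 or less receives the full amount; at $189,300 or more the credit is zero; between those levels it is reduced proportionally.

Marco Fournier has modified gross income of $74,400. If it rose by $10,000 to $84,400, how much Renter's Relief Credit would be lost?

$0

At $74,400 — $74,400 is at or below the $89,300 threshold, so the full $9,290 applies.
At $84,400 — $84,400 is at or below the $89,300 threshold, so the full $9,290 applies.
Lost: $9,290 − $9,290 = $0.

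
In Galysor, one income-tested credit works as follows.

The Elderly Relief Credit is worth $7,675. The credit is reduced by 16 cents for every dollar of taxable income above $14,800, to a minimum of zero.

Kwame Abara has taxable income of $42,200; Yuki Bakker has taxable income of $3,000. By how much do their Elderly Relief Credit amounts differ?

Kwame ($42,200): Elderly Relief Credit: 16% of the $27,400 excess over $14,800 is $4,384; credit = $7,675 − $4,384 = $3,291.
Yuki ($3,000): Elderly Relief Credit: $3,000 is at or below the $14,800 threshold, so the full $7,675 applies.
Difference: |$3,291 − $7,675| = $4,384.

$4,384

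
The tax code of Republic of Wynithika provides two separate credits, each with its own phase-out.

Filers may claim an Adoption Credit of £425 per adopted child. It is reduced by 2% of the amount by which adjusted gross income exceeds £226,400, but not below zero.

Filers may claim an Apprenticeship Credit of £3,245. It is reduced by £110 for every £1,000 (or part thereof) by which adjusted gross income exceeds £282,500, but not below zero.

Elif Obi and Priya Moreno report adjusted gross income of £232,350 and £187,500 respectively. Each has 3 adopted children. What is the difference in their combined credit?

Elif (£232,350): Adoption Credit: base = 3 × £425 = £1,275. 2% of the £5,950 excess over £226,400 is £119; credit = £1,275 − £119 = £1,156. Apprenticeship Credit: £232,350 is at or below the £282,500 threshold, so the full £3,245 applies. total £1,156 + £3,245 = £4,401
Priya (£187,500): Adoption Credit: base = 3 × £425 = £1,275. £187,500 is at or below the £226,400 threshold, so the full £1,275 applies. Apprenticeship Credit: £187,500 is at or below the £282,500 threshold, so the full £3,245 applies. total £1,275 + £3,245 = £4,520
Difference: |£4,401 − £4,520| = £119.

£119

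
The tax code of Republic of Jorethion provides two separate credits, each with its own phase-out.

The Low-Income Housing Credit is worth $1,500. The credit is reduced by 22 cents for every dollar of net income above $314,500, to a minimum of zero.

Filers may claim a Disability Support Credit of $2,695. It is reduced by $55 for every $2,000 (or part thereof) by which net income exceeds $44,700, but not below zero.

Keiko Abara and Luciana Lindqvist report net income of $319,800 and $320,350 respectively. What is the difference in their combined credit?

Keiko ($319,800): Low-Income Housing Credit: 22% of the $5,300 excess over $314,500 is $1,166; credit = $1,500 − $1,166 = $334. Disability Support Credit: income exceeds $44,700 by $275,100 → 138 increments × $55 = $7,590 ≥ base, so the credit is $0. total $334 + $0 = $334
Luciana ($320,350): Low-Income Housing Credit: 22% of the $5,850 excess over $314,500 is $1,287; credit = $1,500 − $1,287 = $213. Disability Support Credit: income exceeds $44,700 by $275,650 → 138 increments × $55 = $7,590 ≥ base, so the credit is $0. total $213 + $0 = $213
Difference: |$334 − $213| = $121.

$121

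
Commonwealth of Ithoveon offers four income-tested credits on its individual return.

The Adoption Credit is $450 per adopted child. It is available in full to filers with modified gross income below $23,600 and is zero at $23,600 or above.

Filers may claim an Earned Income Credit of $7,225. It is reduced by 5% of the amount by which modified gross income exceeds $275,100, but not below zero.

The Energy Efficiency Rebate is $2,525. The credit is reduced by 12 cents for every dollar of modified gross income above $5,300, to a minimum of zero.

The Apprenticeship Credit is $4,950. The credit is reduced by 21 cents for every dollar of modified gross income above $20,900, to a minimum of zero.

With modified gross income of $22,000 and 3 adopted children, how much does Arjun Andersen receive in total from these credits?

$13,815

Adoption Credit: base = 3 × $450 = $1,350. $22,000 is below the $23,600 cutoff, so the full $1,350 applies.
Earned Income Credit: $22,000 is at or below the $275,100 threshold, so the full $7,225 applies.
Energy Efficiency Rebate: 12% of the $16,700 excess over $5,300 is $2,004; credit = $2,525 − $2,004 = $521.
Apprenticeship Credit: 21% of the $1,100 excess over $20,900 is $231; credit = $4,950 − $231 = $4,719.
Total: $1,350 + $7,225 + $521 + $4,719 = $13,815.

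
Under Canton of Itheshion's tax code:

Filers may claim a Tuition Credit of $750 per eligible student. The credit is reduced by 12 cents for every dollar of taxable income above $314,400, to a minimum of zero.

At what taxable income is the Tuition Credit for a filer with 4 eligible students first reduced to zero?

$339,400

Full credit = 4 × $750 = $3,000.
The credit falls by 12% of each dollar above $314,400, so it reaches zero when the excess is $3,000 / 12% = $25,000: income = $314,400 + $25,000 = $339,400.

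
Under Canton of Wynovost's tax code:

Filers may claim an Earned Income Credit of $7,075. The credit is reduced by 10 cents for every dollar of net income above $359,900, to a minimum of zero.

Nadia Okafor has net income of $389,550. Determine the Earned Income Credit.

Earned Income Credit: 10% of the $29,650 excess over $359,900 is $2,965; credit = $7,075 − $2,965 = $4,110.

$4,110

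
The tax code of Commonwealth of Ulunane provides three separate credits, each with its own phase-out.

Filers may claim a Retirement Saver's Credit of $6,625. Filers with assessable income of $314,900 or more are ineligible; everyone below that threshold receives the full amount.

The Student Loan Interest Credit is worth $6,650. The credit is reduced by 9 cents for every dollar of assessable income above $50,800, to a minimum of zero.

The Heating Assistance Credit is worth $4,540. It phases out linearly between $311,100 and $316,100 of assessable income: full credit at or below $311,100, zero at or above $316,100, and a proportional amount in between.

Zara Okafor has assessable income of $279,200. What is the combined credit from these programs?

$11,165

Retirement Saver's Credit: $279,200 is below the $314,900 cutoff, so the full $6,625 applies.
Student Loan Interest Credit: 9% of the $228,400 excess over $50,800 is $20,556 ≥ base, so the credit is $0.
Heating Assistance Credit: $279,200 is at or below the $311,100 threshold, so the full $4,540 applies.
Total: $6,625 + $0 + $4,540 = $11,165.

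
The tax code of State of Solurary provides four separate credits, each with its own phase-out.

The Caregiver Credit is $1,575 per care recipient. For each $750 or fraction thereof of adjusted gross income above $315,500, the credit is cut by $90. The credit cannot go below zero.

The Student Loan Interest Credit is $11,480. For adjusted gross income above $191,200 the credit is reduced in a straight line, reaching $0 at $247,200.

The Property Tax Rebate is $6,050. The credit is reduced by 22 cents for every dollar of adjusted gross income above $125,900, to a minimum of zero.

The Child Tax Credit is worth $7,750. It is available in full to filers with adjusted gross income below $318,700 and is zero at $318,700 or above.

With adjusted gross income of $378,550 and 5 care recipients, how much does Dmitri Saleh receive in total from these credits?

Caregiver Credit: base = 5 × $1,575 = $7,875. income exceeds $315,500 by $63,050, which is 85 full-or-partial $750 increments; reduction = 85 × $90 = $7,650, leaving $225.
Student Loan Interest Credit: $378,550 is at or above $247,200, so the credit is $0.
Property Tax Rebate: 22% of the $252,650 excess over $125,900 is $55,583 ≥ base, so the credit is $0.
Child Tax Credit: $378,550 meets or exceeds the $318,700 cutoff, so the credit is $0.
Total: $225 + $0 + $0 + $0 = $225.

$225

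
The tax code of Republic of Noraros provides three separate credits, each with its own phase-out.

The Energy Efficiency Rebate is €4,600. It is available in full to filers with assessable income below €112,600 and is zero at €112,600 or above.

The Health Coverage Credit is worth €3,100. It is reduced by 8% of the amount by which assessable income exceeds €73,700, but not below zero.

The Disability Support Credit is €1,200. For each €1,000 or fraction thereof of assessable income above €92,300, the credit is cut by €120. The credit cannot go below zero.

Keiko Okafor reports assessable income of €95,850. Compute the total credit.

€6,648

Energy Efficiency Rebate: €95,850 is below the €112,600 cutoff, so the full €4,600 applies.
Health Coverage Credit: 8% of the €22,150 excess over €73,700 is €1,772; credit = €3,100 − €1,772 = €1,328.
Disability Support Credit: income exceeds €92,300 by €3,550, which is 4 full-or-partial €1,000 increments; reduction = 4 × €120 = €480, leaving €720.
Total: €4,600 + €1,328 + €720 = €6,648.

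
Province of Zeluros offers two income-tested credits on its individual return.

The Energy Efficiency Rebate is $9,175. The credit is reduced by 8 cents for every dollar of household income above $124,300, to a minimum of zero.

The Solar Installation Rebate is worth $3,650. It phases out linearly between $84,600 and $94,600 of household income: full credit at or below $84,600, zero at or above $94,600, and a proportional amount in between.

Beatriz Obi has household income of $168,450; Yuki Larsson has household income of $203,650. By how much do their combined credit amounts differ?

Beatriz ($168,450): Energy Efficiency Rebate: 8% of the $44,150 excess over $124,300 is $3,532; credit = $9,175 − $3,532 = $5,643. Solar Installation Rebate: $168,450 is at or above $94,600, so the credit is $0. total $5,643 + $0 = $5,643
Yuki ($203,650): Energy Efficiency Rebate: 8% of the $79,350 excess over $124,300 is $6,348; credit = $9,175 − $6,348 = $2,827. Solar Installation Rebate: $203,650 is at or above $94,600, so the credit is $0. total $2,827 + $0 = $2,827
Difference: |$5,643 − $2,827| = $2,816.

$2,816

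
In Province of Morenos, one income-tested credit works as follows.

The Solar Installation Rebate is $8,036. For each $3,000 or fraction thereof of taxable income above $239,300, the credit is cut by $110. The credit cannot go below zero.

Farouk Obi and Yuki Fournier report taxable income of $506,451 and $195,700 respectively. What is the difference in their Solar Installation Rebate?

$8,036

Farouk ($506,451): Solar Installation Rebate: income exceeds $239,300 by $267,151 → 90 increments × $110 = $9,900 ≥ base, so the credit is $0.
Yuki ($195,700): Solar Installation Rebate: $195,700 is at or below the $239,300 threshold, so the full $8,036 applies.
Difference: |$0 − $8,036| = $8,036.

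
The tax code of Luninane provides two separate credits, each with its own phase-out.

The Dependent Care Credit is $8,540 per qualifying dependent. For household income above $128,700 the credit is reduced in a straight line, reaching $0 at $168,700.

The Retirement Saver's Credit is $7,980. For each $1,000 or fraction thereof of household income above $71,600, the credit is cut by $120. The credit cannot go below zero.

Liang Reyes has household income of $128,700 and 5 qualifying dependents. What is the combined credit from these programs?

Dependent Care Credit: base = 5 × $8,540 = $42,700. $128,700 is at or below the $128,700 threshold, so the full $42,700 applies.
Retirement Saver's Credit: income exceeds $71,600 by $57,100, which is 58 full-or-partial $1,000 increments; reduction = 58 × $120 = $6,960, leaving $1,020.
Total: $42,700 + $1,020 = $43,720.

$43,720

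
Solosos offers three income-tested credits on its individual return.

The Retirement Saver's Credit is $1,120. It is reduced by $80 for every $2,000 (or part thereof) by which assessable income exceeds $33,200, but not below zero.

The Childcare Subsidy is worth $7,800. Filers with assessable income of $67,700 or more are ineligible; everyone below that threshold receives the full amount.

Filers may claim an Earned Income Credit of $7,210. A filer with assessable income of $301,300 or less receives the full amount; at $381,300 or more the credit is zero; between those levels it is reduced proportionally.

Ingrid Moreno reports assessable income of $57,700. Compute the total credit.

Retirement Saver's Credit: income exceeds $33,200 by $24,500, which is 13 full-or-partial $2,000 increments; reduction = 13 × $80 = $1,040, leaving $80.
Childcare Subsidy: $57,700 is below the $67,700 cutoff, so the full $7,800 applies.
Earned Income Credit: $57,700 is at or below the $301,300 threshold, so the full $7,210 applies.
Total: $80 + $7,800 + $7,210 = $15,090.

$15,090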